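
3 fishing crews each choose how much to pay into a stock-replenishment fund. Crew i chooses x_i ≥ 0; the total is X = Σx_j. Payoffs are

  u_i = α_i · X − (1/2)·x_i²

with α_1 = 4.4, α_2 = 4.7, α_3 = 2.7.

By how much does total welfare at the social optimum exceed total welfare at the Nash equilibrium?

93.99

Crew i's FOC: ∂u_i/∂x_i = α_i − x_i = 0, so x_i* = α_i.
NE contributions = (4.4, 4.7, 2.7); X = 11.8.
W^NE = (Σα)·X − ½Σα_i² = 11.8² − ½·48.74 = 114.87.
Planner sets x_i = Σα_j = 11.8 for every i, so X^SO = 3·11.8 = 35.4.
W^SO = (Σα)·X^SO − ½·3·(Σα)² = (3/2)·11.8² = 208.86.
Deadweight loss = W^SO − W^NE = 93.99.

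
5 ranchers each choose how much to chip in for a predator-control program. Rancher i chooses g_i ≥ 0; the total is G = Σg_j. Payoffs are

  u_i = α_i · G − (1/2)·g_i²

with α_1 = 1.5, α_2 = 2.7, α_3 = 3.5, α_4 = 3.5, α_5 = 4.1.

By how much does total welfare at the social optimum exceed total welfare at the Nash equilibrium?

376.56

Rancher i's FOC: ∂u_i/∂g_i = α_i − g_i = 0, so g_i* = α_i.
NE contributions = (1.5, 2.7, 3.5, 3.5, 4.1); G = 15.3.
W^NE = (Σα)·G − ½Σα_i² = 15.3² − ½·50.85 = 208.665.
Planner sets g_i = Σα_j = 15.3 for every i, so G^SO = 5·15.3 = 76.5.
W^SO = (Σα)·G^SO − ½·5·(Σα)² = (5/2)·15.3² = 585.225.
Deadweight loss = W^SO − W^NE = 376.56.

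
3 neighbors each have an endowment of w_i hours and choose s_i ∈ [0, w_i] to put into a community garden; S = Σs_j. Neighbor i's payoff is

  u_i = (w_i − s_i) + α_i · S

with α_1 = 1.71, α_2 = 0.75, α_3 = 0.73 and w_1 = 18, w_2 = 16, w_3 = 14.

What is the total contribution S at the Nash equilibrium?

∂u_i/∂s_i = α_i − 1, so neighbor i contributes w_i if α_i > 1, else 0.
α_i > 1 for i ∈ {1}; NE contributions (18, 0, 0), S = 18.

18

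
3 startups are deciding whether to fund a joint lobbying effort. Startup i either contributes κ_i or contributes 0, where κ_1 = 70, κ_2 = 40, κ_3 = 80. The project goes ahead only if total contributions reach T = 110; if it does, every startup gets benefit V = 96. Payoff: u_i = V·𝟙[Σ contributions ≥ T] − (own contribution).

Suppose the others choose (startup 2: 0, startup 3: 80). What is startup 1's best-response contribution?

Others' total = 80. Contributing 70 brings total to 150 ≥ 110: gain V − κ_1 = 26.
Best response: 70.

70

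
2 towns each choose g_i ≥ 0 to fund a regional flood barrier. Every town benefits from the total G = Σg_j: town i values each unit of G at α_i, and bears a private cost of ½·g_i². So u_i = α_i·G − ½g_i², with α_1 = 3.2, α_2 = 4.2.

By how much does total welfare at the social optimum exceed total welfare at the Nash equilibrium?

Town i's FOC: ∂u_i/∂g_i = α_i − g_i = 0, so g_i* = α_i.
NE contributions = (3.2, 4.2); G = 7.4.
W^NE = (Σα)·G − ½Σα_i² = 7.4² − ½·27.88 = 40.82.
Planner sets g_i = Σα_j = 7.4 for every i, so G^SO = 2·7.4 = 14.8.
W^SO = (Σα)·G^SO − ½·2·(Σα)² = (2/2)·7.4² = 54.76.
Deadweight loss = W^SO − W^NE = 13.94.

13.94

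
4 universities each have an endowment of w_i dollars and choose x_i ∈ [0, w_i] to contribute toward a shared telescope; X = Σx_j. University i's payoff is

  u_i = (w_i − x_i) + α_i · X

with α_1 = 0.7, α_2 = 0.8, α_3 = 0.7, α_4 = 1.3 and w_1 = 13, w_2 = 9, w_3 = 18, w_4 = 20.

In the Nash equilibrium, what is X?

20

∂u_i/∂x_i = α_i − 1, so university i contributes w_i if α_i > 1, else 0.
α_i > 1 for i ∈ {4}; NE contributions (0, 0, 0, 20), X = 20.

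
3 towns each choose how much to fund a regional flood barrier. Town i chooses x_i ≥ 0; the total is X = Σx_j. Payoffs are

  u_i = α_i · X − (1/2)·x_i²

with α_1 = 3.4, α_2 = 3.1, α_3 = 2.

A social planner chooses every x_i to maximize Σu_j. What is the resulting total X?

25.5

Planner FOC: ∂(Σu_j)/∂x_i = (Σα_j) − x_i = 0, so x_i^SO = Σα_j = 8.5 for every i; X^SO = 25.5.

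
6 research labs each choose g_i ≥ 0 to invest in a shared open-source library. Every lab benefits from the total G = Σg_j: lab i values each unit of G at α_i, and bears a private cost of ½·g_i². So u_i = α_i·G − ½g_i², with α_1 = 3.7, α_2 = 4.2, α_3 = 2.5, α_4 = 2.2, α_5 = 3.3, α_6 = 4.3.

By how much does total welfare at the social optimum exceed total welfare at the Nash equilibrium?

Lab i's FOC: ∂u_i/∂g_i = α_i − g_i = 0, so g_i* = α_i.
NE contributions = (3.7, 4.2, 2.5, 2.2, 3.3, 4.3); G = 20.2.
W^NE = (Σα)·G − ½Σα_i² = 20.2² − ½·71.8 = 372.14.
Planner sets g_i = Σα_j = 20.2 for every i, so G^SO = 6·20.2 = 121.2.
W^SO = (Σα)·G^SO − ½·6·(Σα)² = (6/2)·20.2² = 1224.12.
Deadweight loss = W^SO − W^NE = 851.98.

851.98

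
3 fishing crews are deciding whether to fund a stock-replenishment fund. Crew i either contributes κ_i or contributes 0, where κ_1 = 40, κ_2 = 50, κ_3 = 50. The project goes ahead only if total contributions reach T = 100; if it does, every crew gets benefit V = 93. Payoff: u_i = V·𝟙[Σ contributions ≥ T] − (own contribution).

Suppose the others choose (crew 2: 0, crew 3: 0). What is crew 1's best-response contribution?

Others' total = 0. Even contributing 40 gives 40 < 100: no benefit either way.
Best response: 0.

0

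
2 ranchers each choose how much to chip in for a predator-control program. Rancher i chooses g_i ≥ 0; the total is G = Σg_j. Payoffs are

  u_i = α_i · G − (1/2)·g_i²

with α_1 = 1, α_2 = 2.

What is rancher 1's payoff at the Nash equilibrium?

Rancher i's FOC: ∂u_i/∂g_i = α_i − g_i = 0, so g_i* = α_i.
NE contributions = (1, 2); G = 3.
u_1 = α_1·G − ½·(g_1)² = 1·3 − ½·1² = 2.5.

2.5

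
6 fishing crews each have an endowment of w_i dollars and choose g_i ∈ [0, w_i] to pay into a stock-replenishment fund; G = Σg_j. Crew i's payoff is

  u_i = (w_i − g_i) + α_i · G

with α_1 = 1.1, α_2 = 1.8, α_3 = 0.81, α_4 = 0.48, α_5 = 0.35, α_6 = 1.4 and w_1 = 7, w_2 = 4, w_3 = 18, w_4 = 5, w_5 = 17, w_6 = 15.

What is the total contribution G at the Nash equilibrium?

26

∂u_i/∂g_i = α_i − 1, so crew i contributes w_i if α_i > 1, else 0.
α_i > 1 for i ∈ {1, 2, 6}; NE contributions (7, 4, 0, 0, 0, 15), G = 26.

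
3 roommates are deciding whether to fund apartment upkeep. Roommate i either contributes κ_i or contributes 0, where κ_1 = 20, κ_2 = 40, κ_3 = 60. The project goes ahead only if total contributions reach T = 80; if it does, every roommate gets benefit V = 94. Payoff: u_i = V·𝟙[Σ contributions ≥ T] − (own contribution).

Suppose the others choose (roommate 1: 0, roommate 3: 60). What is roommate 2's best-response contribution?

40

Others' total = 60. Contributing 40 brings total to 100 ≥ 80: gain V − κ_2 = 54.
Best response: 40.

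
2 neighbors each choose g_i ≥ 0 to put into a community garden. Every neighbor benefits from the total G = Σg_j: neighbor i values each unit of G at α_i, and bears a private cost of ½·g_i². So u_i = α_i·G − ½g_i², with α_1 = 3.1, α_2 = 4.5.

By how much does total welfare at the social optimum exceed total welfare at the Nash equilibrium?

14.93

Neighbor i's FOC: ∂u_i/∂g_i = α_i − g_i = 0, so g_i* = α_i.
NE contributions = (3.1, 4.5); G = 7.6.
W^NE = (Σα)·G − ½Σα_i² = 7.6² − ½·29.86 = 42.83.
Planner sets g_i = Σα_j = 7.6 for every i, so G^SO = 2·7.6 = 15.2.
W^SO = (Σα)·G^SO − ½·2·(Σα)² = (2/2)·7.6² = 57.76.
Deadweight loss = W^SO − W^NE = 14.93.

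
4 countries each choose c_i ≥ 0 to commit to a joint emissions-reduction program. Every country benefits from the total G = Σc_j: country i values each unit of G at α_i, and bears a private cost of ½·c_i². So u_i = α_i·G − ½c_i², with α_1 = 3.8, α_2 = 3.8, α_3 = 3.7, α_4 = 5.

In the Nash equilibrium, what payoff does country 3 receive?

53.465

Country i's FOC: ∂u_i/∂c_i = α_i − c_i = 0, so c_i* = α_i.
NE contributions = (3.8, 3.8, 3.7, 5); G = 16.3.
u_3 = α_3·G − ½·(c_3)² = 3.7·16.3 − ½·3.7² = 53.465.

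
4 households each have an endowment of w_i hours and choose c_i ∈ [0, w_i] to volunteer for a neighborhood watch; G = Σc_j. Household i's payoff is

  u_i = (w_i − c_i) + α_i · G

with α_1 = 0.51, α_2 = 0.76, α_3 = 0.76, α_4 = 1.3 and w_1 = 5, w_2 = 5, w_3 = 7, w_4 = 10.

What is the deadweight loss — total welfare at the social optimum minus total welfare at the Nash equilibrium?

∂u_i/∂c_i = α_i − 1, so household i contributes w_i if α_i > 1, else 0.
α_i > 1 for i ∈ {4}; NE contributions (0, 0, 0, 10), G = 10.
W^NE = Σw_i − G^NE + (Σα_i)·G^NE = 27 + 2.33·10 = 50.3.
Planner: ∂(Σu_j)/∂c_i = Σα_j − 1 = 2.33 > 0, so everyone contributes w_i; G^SO = 27, W^SO = 27 + 2.33·27 = 89.91.
Deadweight loss = 39.61.

39.61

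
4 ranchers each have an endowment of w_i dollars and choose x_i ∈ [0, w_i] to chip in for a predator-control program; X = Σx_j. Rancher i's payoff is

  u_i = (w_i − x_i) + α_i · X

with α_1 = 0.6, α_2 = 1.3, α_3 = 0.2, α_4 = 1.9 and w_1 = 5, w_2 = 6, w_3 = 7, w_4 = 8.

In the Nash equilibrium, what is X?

∂u_i/∂x_i = α_i − 1, so rancher i contributes w_i if α_i > 1, else 0.
α_i > 1 for i ∈ {2, 4}; NE contributions (0, 6, 0, 8), X = 14.

14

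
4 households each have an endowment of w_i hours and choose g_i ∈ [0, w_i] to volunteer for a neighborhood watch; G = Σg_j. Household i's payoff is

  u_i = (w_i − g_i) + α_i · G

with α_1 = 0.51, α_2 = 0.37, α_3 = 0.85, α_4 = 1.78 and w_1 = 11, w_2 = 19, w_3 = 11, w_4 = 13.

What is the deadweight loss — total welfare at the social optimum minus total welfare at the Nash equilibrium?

102.91

∂u_i/∂g_i = α_i − 1, so household i contributes w_i if α_i > 1, else 0.
α_i > 1 for i ∈ {4}; NE contributions (0, 0, 0, 13), G = 13.
W^NE = Σw_i − G^NE + (Σα_i)·G^NE = 54 + 2.51·13 = 86.63.
Planner: ∂(Σu_j)/∂g_i = Σα_j − 1 = 2.51 > 0, so everyone contributes w_i; G^SO = 54, W^SO = 54 + 2.51·54 = 189.54.
Deadweight loss = 102.91.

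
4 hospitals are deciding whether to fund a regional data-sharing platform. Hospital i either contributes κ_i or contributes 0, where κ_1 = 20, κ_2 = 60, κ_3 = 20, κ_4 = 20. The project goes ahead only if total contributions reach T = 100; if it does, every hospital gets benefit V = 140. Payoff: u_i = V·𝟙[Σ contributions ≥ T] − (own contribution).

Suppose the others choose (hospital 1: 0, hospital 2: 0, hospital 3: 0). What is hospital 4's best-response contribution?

Others' total = 0. Even contributing 20 gives 20 < 100: no benefit either way.
Best response: 0.

0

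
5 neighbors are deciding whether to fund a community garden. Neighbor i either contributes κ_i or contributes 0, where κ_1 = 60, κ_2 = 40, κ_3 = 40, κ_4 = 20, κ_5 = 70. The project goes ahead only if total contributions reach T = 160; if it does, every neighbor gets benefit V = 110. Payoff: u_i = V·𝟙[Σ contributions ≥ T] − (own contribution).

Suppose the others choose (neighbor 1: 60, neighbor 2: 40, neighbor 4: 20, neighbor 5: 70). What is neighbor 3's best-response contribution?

Others' total = 190 ≥ 160; contributing adds cost 40 for no extra benefit.
Best response: 0.

0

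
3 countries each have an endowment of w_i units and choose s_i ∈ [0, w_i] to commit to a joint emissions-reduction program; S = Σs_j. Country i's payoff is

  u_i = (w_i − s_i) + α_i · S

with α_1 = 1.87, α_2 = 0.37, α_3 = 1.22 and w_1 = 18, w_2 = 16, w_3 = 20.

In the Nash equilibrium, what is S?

∂u_i/∂s_i = α_i − 1, so country i contributes w_i if α_i > 1, else 0.
α_i > 1 for i ∈ {1, 3}; NE contributions (18, 0, 20), S = 38.

38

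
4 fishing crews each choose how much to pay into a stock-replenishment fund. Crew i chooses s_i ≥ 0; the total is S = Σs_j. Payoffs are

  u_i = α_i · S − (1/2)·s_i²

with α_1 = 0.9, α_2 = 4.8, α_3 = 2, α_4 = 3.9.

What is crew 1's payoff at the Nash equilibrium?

Crew i's FOC: ∂u_i/∂s_i = α_i − s_i = 0, so s_i* = α_i.
NE contributions = (0.9, 4.8, 2, 3.9); S = 11.6.
u_1 = α_1·S − ½·(s_1)² = 0.9·11.6 − ½·0.9² = 10.035.

10.035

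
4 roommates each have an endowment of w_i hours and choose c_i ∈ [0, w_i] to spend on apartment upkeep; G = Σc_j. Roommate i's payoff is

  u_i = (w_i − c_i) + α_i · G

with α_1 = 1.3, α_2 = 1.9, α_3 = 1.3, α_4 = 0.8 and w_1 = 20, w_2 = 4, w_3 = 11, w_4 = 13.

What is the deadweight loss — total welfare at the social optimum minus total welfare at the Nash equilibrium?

55.9

∂u_i/∂c_i = α_i − 1, so roommate i contributes w_i if α_i > 1, else 0.
α_i > 1 for i ∈ {1, 2, 3}; NE contributions (20, 4, 11, 0), G = 35.
W^NE = Σw_i − G^NE + (Σα_i)·G^NE = 48 + 4.3·35 = 198.5.
Planner: ∂(Σu_j)/∂c_i = Σα_j − 1 = 4.3 > 0, so everyone contributes w_i; G^SO = 48, W^SO = 48 + 4.3·48 = 254.4.
Deadweight loss = 55.9.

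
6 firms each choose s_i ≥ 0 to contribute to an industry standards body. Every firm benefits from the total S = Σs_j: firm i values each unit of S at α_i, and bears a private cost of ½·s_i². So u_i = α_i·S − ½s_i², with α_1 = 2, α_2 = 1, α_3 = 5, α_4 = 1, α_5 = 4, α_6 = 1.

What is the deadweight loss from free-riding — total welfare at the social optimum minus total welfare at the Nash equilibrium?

416

Firm i's FOC: ∂u_i/∂s_i = α_i − s_i = 0, so s_i* = α_i.
NE contributions = (2, 1, 5, 1, 4, 1); S = 14.
W^NE = (Σα)·S − ½Σα_i² = 14² − ½·48 = 172.
Planner sets s_i = Σα_j = 14 for every i, so S^SO = 6·14 = 84.
W^SO = (Σα)·S^SO − ½·6·(Σα)² = (6/2)·14² = 588.
Deadweight loss = W^SO − W^NE = 416.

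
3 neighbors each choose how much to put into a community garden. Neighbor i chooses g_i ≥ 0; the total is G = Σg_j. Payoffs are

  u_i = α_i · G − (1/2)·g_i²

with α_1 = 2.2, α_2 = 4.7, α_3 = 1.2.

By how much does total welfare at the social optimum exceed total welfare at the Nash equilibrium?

46.99

Neighbor i's FOC: ∂u_i/∂g_i = α_i − g_i = 0, so g_i* = α_i.
NE contributions = (2.2, 4.7, 1.2); G = 8.1.
W^NE = (Σα)·G − ½Σα_i² = 8.1² − ½·28.37 = 51.425.
Planner sets g_i = Σα_j = 8.1 for every i, so G^SO = 3·8.1 = 24.3.
W^SO = (Σα)·G^SO − ½·3·(Σα)² = (3/2)·8.1² = 98.415.
Deadweight loss = W^SO − W^NE = 46.99.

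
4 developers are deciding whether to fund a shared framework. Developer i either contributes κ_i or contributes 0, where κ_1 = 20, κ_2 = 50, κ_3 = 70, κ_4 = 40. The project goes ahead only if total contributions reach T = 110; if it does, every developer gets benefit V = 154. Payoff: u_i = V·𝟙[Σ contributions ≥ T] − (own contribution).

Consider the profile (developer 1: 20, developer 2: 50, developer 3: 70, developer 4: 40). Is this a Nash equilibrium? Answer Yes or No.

Total = 180 ≥ 110: provided.
Developer 1 (pledges 20, payoff 134): dropping to 0 → total 160, payoff 154. Profitable deviation.

No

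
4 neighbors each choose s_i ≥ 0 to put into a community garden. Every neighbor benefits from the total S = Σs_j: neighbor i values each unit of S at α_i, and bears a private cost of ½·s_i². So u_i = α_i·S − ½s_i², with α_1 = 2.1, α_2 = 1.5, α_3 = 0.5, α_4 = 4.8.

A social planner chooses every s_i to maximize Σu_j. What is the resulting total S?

35.6

Planner FOC: ∂(Σu_j)/∂s_i = (Σα_j) − s_i = 0, so s_i^SO = Σα_j = 8.9 for every i; S^SO = 35.6.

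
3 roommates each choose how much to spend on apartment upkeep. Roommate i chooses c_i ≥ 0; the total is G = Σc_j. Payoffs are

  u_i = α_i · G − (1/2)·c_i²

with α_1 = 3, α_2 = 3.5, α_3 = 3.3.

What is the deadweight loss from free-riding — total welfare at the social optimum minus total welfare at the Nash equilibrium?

Roommate i's FOC: ∂u_i/∂c_i = α_i − c_i = 0, so c_i* = α_i.
NE contributions = (3, 3.5, 3.3); G = 9.8.
W^NE = (Σα)·G − ½Σα_i² = 9.8² − ½·32.14 = 79.97.
Planner sets c_i = Σα_j = 9.8 for every i, so G^SO = 3·9.8 = 29.4.
W^SO = (Σα)·G^SO − ½·3·(Σα)² = (3/2)·9.8² = 144.06.
Deadweight loss = W^SO − W^NE = 64.09.

64.09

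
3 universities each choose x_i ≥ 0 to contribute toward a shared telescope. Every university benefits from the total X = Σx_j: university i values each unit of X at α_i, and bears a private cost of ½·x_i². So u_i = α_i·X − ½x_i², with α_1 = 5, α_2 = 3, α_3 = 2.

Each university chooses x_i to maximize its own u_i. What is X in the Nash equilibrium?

University i's FOC: ∂u_i/∂x_i = α_i − x_i = 0, so x_i* = α_i.
NE contributions = (5, 3, 2); X = 10.

10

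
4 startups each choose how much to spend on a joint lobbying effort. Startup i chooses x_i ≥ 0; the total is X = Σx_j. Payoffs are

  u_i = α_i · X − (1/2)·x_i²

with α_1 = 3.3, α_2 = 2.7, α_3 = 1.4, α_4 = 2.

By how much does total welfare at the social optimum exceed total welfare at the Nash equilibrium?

100.43

Startup i's FOC: ∂u_i/∂x_i = α_i − x_i = 0, so x_i* = α_i.
NE contributions = (3.3, 2.7, 1.4, 2); X = 9.4.
W^NE = (Σα)·X − ½Σα_i² = 9.4² − ½·24.14 = 76.29.
Planner sets x_i = Σα_j = 9.4 for every i, so X^SO = 4·9.4 = 37.6.
W^SO = (Σα)·X^SO − ½·4·(Σα)² = (4/2)·9.4² = 176.72.
Deadweight loss = W^SO − W^NE = 100.43.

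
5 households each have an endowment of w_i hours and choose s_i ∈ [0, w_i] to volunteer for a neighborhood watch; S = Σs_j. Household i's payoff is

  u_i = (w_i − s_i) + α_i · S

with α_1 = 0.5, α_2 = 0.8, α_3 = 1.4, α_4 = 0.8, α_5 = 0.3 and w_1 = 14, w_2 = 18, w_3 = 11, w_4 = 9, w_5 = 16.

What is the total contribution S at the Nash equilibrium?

∂u_i/∂s_i = α_i − 1, so household i contributes w_i if α_i > 1, else 0.
α_i > 1 for i ∈ {3}; NE contributions (0, 0, 11, 0, 0), S = 11.

11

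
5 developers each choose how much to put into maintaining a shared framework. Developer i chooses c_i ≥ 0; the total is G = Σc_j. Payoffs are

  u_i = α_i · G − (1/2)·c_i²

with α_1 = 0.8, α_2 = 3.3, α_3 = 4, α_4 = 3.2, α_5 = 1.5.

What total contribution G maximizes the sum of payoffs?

Planner FOC: ∂(Σu_j)/∂c_i = (Σα_j) − c_i = 0, so c_i^SO = Σα_j = 12.8 for every i; G^SO = 64.

64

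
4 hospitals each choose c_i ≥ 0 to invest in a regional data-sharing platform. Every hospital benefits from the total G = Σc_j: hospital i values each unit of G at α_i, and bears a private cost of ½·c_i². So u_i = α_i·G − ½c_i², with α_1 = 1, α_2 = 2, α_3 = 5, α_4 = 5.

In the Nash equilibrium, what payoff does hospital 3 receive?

Hospital i's FOC: ∂u_i/∂c_i = α_i − c_i = 0, so c_i* = α_i.
NE contributions = (1, 2, 5, 5); G = 13.
u_3 = α_3·G − ½·(c_3)² = 5·13 − ½·5² = 52.5.

52.5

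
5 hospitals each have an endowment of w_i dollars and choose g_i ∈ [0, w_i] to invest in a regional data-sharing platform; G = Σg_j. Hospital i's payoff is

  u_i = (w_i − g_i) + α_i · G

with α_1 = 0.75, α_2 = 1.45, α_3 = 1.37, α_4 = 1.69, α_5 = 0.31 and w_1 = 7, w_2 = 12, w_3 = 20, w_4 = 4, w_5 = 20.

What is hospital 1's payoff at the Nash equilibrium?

34

∂u_i/∂g_i = α_i − 1, so hospital i contributes w_i if α_i > 1, else 0.
α_i > 1 for i ∈ {2, 3, 4}; NE contributions (0, 12, 20, 4, 0), G = 36.
u_1 = (7 − 0) + 0.75·36 = 34.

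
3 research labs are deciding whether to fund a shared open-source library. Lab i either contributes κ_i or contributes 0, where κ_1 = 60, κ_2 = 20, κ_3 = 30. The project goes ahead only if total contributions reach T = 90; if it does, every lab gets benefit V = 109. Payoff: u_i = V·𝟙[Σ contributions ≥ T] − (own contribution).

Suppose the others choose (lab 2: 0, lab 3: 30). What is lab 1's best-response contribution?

60

Others' total = 30. Contributing 60 brings total to 90 ≥ 90: gain V − κ_1 = 49.
Best response: 60.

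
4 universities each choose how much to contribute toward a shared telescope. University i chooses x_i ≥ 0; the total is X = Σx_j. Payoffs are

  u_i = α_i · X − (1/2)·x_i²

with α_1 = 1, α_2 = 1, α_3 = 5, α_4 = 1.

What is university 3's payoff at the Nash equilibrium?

27.5

University i's FOC: ∂u_i/∂x_i = α_i − x_i = 0, so x_i* = α_i.
NE contributions = (1, 1, 5, 1); X = 8.
u_3 = α_3·X − ½·(x_3)² = 5·8 − ½·5² = 27.5.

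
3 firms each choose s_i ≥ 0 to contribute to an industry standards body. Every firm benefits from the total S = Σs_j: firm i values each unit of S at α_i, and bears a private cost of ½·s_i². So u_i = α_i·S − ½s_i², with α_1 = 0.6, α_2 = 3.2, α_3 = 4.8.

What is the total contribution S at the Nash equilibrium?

Firm i's FOC: ∂u_i/∂s_i = α_i − s_i = 0, so s_i* = α_i.
NE contributions = (0.6, 3.2, 4.8); S = 8.6.

8.6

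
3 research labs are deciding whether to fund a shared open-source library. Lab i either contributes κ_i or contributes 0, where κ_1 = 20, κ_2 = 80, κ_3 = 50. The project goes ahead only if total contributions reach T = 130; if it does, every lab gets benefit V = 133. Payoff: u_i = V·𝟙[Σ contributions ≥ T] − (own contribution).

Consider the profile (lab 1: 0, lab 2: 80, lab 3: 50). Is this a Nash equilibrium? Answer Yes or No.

Yes

Total = 130 ≥ 130: provided.
Lab 1 (pledges 0, payoff 133): pledging 20 → total 150, payoff 113. No gain.
Lab 2 (pledges 80, payoff 53): dropping to 0 → total 50, payoff 0. No gain.
Lab 3 (pledges 50, payoff 83): dropping to 0 → total 80, payoff 0. No gain.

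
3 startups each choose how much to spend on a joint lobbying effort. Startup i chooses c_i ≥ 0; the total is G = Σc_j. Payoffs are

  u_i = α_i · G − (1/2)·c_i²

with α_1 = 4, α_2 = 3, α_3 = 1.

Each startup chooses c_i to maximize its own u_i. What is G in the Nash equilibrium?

8

Startup i's FOC: ∂u_i/∂c_i = α_i − c_i = 0, so c_i* = α_i.
NE contributions = (4, 3, 1); G = 8.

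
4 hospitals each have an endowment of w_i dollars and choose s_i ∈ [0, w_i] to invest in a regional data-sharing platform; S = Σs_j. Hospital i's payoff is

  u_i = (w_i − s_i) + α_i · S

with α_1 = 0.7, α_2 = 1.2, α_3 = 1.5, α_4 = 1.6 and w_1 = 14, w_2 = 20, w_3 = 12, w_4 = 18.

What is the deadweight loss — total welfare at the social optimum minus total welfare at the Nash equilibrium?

56

∂u_i/∂s_i = α_i − 1, so hospital i contributes w_i if α_i > 1, else 0.
α_i > 1 for i ∈ {2, 3, 4}; NE contributions (0, 20, 12, 18), S = 50.
W^NE = Σw_i − S^NE + (Σα_i)·S^NE = 64 + 4·50 = 264.
Planner: ∂(Σu_j)/∂s_i = Σα_j − 1 = 4 > 0, so everyone contributes w_i; S^SO = 64, W^SO = 64 + 4·64 = 320.
Deadweight loss = 56.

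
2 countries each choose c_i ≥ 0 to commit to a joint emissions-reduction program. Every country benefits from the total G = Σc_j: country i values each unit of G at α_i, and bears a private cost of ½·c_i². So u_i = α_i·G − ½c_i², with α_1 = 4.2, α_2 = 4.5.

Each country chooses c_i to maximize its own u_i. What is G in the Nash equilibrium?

Country i's FOC: ∂u_i/∂c_i = α_i − c_i = 0, so c_i* = α_i.
NE contributions = (4.2, 4.5); G = 8.7.

8.7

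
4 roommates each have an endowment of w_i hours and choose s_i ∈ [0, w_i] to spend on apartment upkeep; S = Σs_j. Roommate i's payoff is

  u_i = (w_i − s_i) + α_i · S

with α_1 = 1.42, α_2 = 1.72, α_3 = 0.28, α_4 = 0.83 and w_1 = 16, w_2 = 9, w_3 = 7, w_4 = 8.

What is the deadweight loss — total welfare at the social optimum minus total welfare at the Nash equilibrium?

48.75

∂u_i/∂s_i = α_i − 1, so roommate i contributes w_i if α_i > 1, else 0.
α_i > 1 for i ∈ {1, 2}; NE contributions (16, 9, 0, 0), S = 25.
W^NE = Σw_i − S^NE + (Σα_i)·S^NE = 40 + 3.25·25 = 121.25.
Planner: ∂(Σu_j)/∂s_i = Σα_j − 1 = 3.25 > 0, so everyone contributes w_i; S^SO = 40, W^SO = 40 + 3.25·40 = 170.
Deadweight loss = 48.75.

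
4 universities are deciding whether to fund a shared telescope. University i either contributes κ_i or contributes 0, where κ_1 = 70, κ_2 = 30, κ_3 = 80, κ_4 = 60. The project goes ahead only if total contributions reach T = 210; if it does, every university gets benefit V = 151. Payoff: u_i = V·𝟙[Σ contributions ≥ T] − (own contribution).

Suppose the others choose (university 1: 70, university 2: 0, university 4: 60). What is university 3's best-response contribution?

Others' total = 130. Contributing 80 brings total to 210 ≥ 210: gain V − κ_3 = 71.
Best response: 80.

80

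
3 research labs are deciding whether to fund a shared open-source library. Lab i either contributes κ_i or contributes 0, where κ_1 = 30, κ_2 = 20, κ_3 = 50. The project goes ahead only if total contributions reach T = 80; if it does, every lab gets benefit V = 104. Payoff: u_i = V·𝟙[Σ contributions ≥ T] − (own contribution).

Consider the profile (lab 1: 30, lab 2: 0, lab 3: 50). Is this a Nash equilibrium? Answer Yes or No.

Yes

Total = 80 ≥ 80: provided.
Lab 1 (pledges 30, payoff 74): dropping to 0 → total 50, payoff 0. No gain.
Lab 2 (pledges 0, payoff 104): pledging 20 → total 100, payoff 84. No gain.
Lab 3 (pledges 50, payoff 54): dropping to 0 → total 30, payoff 0. No gain.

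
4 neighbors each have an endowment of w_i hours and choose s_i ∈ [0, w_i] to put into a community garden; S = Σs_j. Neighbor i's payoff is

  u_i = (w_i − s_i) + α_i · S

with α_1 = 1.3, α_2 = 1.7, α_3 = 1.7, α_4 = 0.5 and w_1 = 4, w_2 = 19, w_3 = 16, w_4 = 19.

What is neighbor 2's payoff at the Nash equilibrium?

∂u_i/∂s_i = α_i − 1, so neighbor i contributes w_i if α_i > 1, else 0.
α_i > 1 for i ∈ {1, 2, 3}; NE contributions (4, 19, 16, 0), S = 39.
u_2 = (19 − 19) + 1.7·39 = 66.3.

66.3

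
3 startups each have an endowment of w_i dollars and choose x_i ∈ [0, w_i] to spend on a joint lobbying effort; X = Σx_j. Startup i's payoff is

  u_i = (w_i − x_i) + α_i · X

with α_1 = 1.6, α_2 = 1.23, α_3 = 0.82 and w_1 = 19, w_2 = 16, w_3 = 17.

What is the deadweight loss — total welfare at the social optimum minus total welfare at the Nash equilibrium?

45.05

∂u_i/∂x_i = α_i − 1, so startup i contributes w_i if α_i > 1, else 0.
α_i > 1 for i ∈ {1, 2}; NE contributions (19, 16, 0), X = 35.
W^NE = Σw_i − X^NE + (Σα_i)·X^NE = 52 + 2.65·35 = 144.75.
Planner: ∂(Σu_j)/∂x_i = Σα_j − 1 = 2.65 > 0, so everyone contributes w_i; X^SO = 52, W^SO = 52 + 2.65·52 = 189.8.
Deadweight loss = 45.05.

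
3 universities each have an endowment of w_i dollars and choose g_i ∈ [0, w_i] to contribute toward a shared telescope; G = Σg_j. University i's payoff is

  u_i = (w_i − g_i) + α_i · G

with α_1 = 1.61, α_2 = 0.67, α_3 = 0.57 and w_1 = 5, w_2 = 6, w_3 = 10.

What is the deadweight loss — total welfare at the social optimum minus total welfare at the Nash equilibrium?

∂u_i/∂g_i = α_i − 1, so university i contributes w_i if α_i > 1, else 0.
α_i > 1 for i ∈ {1}; NE contributions (5, 0, 0), G = 5.
W^NE = Σw_i − G^NE + (Σα_i)·G^NE = 21 + 1.85·5 = 30.25.
Planner: ∂(Σu_j)/∂g_i = Σα_j − 1 = 1.85 > 0, so everyone contributes w_i; G^SO = 21, W^SO = 21 + 1.85·21 = 59.85.
Deadweight loss = 29.6.

29.6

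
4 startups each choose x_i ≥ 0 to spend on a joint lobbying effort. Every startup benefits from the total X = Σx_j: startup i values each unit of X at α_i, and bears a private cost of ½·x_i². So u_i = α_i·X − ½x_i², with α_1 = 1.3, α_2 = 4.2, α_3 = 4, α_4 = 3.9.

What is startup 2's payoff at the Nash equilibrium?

47.46

Startup i's FOC: ∂u_i/∂x_i = α_i − x_i = 0, so x_i* = α_i.
NE contributions = (1.3, 4.2, 4, 3.9); X = 13.4.
u_2 = α_2·X − ½·(x_2)² = 4.2·13.4 − ½·4.2² = 47.46.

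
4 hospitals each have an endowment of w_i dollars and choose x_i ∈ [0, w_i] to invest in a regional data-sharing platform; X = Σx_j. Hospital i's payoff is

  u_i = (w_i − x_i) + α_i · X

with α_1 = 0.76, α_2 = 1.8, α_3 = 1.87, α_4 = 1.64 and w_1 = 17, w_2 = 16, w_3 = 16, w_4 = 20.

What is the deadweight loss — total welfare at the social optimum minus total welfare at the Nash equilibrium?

86.19

∂u_i/∂x_i = α_i − 1, so hospital i contributes w_i if α_i > 1, else 0.
α_i > 1 for i ∈ {2, 3, 4}; NE contributions (0, 16, 16, 20), X = 52.
W^NE = Σw_i − X^NE + (Σα_i)·X^NE = 69 + 5.07·52 = 332.64.
Planner: ∂(Σu_j)/∂x_i = Σα_j − 1 = 5.07 > 0, so everyone contributes w_i; X^SO = 69, W^SO = 69 + 5.07·69 = 418.83.
Deadweight loss = 86.19.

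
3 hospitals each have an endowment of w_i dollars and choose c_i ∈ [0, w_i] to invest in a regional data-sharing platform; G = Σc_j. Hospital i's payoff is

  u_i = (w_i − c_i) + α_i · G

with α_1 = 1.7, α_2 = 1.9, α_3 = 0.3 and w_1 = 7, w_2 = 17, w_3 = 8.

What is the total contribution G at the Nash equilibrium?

24

∂u_i/∂c_i = α_i − 1, so hospital i contributes w_i if α_i > 1, else 0.
α_i > 1 for i ∈ {1, 2}; NE contributions (7, 17, 0), G = 24.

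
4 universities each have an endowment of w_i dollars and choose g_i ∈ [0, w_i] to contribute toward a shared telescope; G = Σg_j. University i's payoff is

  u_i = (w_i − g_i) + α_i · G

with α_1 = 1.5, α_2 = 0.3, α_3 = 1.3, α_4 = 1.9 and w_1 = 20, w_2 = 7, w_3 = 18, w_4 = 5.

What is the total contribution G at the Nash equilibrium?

43

∂u_i/∂g_i = α_i − 1, so university i contributes w_i if α_i > 1, else 0.
α_i > 1 for i ∈ {1, 3, 4}; NE contributions (20, 0, 18, 5), G = 43.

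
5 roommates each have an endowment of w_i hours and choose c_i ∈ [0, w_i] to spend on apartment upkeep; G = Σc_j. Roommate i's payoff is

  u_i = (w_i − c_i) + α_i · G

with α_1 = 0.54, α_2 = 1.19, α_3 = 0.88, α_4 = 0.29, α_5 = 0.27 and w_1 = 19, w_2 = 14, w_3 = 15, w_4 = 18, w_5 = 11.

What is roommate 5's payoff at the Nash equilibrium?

14.78

∂u_i/∂c_i = α_i − 1, so roommate i contributes w_i if α_i > 1, else 0.
α_i > 1 for i ∈ {2}; NE contributions (0, 14, 0, 0, 0), G = 14.
u_5 = (11 − 0) + 0.27·14 = 14.78.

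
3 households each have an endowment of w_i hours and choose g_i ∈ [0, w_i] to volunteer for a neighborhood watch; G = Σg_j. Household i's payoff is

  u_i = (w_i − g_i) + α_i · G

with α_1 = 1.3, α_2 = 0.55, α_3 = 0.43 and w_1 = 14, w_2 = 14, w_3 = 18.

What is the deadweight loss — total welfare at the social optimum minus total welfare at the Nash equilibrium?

40.96

∂u_i/∂g_i = α_i − 1, so household i contributes w_i if α_i > 1, else 0.
α_i > 1 for i ∈ {1}; NE contributions (14, 0, 0), G = 14.
W^NE = Σw_i − G^NE + (Σα_i)·G^NE = 46 + 1.28·14 = 63.92.
Planner: ∂(Σu_j)/∂g_i = Σα_j − 1 = 1.28 > 0, so everyone contributes w_i; G^SO = 46, W^SO = 46 + 1.28·46 = 104.88.
Deadweight loss = 40.96.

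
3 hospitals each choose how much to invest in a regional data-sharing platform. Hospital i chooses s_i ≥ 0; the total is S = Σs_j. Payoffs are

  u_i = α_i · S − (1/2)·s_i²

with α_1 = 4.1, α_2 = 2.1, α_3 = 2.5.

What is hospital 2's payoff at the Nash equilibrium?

Hospital i's FOC: ∂u_i/∂s_i = α_i − s_i = 0, so s_i* = α_i.
NE contributions = (4.1, 2.1, 2.5); S = 8.7.
u_2 = α_2·S − ½·(s_2)² = 2.1·8.7 − ½·2.1² = 16.065.

16.065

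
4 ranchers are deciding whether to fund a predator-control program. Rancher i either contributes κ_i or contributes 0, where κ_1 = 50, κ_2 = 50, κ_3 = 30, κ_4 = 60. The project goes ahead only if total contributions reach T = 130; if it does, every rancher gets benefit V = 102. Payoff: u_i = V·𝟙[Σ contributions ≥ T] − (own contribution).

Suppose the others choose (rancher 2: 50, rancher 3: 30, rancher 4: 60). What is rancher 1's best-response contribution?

Others' total = 140 ≥ 130; contributing adds cost 50 for no extra benefit.
Best response: 0.

0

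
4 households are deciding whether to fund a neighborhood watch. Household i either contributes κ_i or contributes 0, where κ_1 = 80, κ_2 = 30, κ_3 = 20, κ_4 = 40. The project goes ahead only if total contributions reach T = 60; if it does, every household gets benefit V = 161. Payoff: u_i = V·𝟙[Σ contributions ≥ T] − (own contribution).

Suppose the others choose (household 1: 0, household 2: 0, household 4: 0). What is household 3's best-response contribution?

Others' total = 0. Even contributing 20 gives 20 < 60: no benefit either way.
Best response: 0.

0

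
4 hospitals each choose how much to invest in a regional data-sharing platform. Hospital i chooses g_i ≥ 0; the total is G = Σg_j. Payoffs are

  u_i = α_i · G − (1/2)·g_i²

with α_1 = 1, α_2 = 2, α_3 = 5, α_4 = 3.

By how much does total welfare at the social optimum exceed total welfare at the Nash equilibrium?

Hospital i's FOC: ∂u_i/∂g_i = α_i − g_i = 0, so g_i* = α_i.
NE contributions = (1, 2, 5, 3); G = 11.
W^NE = (Σα)·G − ½Σα_i² = 11² − ½·39 = 101.5.
Planner sets g_i = Σα_j = 11 for every i, so G^SO = 4·11 = 44.
W^SO = (Σα)·G^SO − ½·4·(Σα)² = (4/2)·11² = 242.
Deadweight loss = W^SO − W^NE = 140.5.

140.5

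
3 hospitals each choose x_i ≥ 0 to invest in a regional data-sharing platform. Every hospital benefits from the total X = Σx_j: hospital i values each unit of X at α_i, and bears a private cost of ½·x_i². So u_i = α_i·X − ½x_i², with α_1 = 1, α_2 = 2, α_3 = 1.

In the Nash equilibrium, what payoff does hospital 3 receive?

3.5

Hospital i's FOC: ∂u_i/∂x_i = α_i − x_i = 0, so x_i* = α_i.
NE contributions = (1, 2, 1); X = 4.
u_3 = α_3·X − ½·(x_3)² = 1·4 − ½·1² = 3.5.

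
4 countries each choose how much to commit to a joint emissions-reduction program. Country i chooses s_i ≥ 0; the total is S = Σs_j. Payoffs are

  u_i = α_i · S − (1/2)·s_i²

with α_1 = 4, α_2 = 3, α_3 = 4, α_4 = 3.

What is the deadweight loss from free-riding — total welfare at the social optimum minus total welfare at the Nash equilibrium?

221

Country i's FOC: ∂u_i/∂s_i = α_i − s_i = 0, so s_i* = α_i.
NE contributions = (4, 3, 4, 3); S = 14.
W^NE = (Σα)·S − ½Σα_i² = 14² − ½·50 = 171.
Planner sets s_i = Σα_j = 14 for every i, so S^SO = 4·14 = 56.
W^SO = (Σα)·S^SO − ½·4·(Σα)² = (4/2)·14² = 392.
Deadweight loss = W^SO − W^NE = 221.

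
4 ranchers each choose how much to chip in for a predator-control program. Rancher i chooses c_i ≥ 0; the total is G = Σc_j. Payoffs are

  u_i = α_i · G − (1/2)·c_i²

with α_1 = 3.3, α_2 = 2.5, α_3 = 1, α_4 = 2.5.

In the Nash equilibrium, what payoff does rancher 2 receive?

Rancher i's FOC: ∂u_i/∂c_i = α_i − c_i = 0, so c_i* = α_i.
NE contributions = (3.3, 2.5, 1, 2.5); G = 9.3.
u_2 = α_2·G − ½·(c_2)² = 2.5·9.3 − ½·2.5² = 20.125.

20.125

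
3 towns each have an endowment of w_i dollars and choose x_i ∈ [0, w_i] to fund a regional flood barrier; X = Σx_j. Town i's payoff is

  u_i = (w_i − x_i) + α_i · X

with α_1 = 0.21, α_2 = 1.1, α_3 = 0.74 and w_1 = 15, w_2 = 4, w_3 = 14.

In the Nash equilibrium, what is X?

∂u_i/∂x_i = α_i − 1, so town i contributes w_i if α_i > 1, else 0.
α_i > 1 for i ∈ {2}; NE contributions (0, 4, 0), X = 4.

4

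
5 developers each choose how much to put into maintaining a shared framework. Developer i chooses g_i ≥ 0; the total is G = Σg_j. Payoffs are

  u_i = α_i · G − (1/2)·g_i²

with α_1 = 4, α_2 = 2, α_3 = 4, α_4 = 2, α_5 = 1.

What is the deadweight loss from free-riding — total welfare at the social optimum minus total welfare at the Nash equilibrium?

Developer i's FOC: ∂u_i/∂g_i = α_i − g_i = 0, so g_i* = α_i.
NE contributions = (4, 2, 4, 2, 1); G = 13.
W^NE = (Σα)·G − ½Σα_i² = 13² − ½·41 = 148.5.
Planner sets g_i = Σα_j = 13 for every i, so G^SO = 5·13 = 65.
W^SO = (Σα)·G^SO − ½·5·(Σα)² = (5/2)·13² = 422.5.
Deadweight loss = W^SO − W^NE = 274.

274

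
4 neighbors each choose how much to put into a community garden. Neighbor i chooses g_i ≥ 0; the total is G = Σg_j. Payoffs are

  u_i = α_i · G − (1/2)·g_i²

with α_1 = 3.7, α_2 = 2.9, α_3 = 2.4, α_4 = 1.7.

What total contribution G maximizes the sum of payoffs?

42.8

Planner FOC: ∂(Σu_j)/∂g_i = (Σα_j) − g_i = 0, so g_i^SO = Σα_j = 10.7 for every i; G^SO = 42.8.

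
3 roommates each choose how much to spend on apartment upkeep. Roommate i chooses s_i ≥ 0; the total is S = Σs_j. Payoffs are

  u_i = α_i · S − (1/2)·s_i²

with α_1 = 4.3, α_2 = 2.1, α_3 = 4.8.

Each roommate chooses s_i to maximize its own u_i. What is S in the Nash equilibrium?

11.2

Roommate i's FOC: ∂u_i/∂s_i = α_i − s_i = 0, so s_i* = α_i.
NE contributions = (4.3, 2.1, 4.8); S = 11.2.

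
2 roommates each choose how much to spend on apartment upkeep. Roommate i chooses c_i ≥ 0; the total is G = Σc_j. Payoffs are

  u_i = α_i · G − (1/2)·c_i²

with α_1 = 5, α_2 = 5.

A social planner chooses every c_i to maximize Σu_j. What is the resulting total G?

20

Planner FOC: ∂(Σu_j)/∂c_i = (Σα_j) − c_i = 0, so c_i^SO = Σα_j = 10 for every i; G^SO = 20.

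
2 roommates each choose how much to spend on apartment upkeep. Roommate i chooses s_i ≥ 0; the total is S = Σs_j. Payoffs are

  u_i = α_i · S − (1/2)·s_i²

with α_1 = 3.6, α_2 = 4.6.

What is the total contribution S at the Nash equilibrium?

Roommate i's FOC: ∂u_i/∂s_i = α_i − s_i = 0, so s_i* = α_i.
NE contributions = (3.6, 4.6); S = 8.2.

8.2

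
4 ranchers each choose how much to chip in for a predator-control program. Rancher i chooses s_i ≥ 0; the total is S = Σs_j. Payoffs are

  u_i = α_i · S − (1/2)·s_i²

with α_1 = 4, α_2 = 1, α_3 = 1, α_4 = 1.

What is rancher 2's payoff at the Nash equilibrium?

6.5

Rancher i's FOC: ∂u_i/∂s_i = α_i − s_i = 0, so s_i* = α_i.
NE contributions = (4, 1, 1, 1); S = 7.
u_2 = α_2·S − ½·(s_2)² = 1·7 − ½·1² = 6.5.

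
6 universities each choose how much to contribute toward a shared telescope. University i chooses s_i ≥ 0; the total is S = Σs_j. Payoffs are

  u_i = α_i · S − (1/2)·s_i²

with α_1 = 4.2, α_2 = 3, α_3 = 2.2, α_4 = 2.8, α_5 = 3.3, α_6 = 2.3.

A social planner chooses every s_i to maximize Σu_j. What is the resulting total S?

Planner FOC: ∂(Σu_j)/∂s_i = (Σα_j) − s_i = 0, so s_i^SO = Σα_j = 17.8 for every i; S^SO = 106.8.

106.8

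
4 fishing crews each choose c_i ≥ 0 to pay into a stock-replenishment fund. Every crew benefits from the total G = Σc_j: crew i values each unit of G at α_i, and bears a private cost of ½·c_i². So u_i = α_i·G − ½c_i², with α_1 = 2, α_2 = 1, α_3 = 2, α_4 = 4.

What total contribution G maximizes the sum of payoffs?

36

Planner FOC: ∂(Σu_j)/∂c_i = (Σα_j) − c_i = 0, so c_i^SO = Σα_j = 9 for every i; G^SO = 36.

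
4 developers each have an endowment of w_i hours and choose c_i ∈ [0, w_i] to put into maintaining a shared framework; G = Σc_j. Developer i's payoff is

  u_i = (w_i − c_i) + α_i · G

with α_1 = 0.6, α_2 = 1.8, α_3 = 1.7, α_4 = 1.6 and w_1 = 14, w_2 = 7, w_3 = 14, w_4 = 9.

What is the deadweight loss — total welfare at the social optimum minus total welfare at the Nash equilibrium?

∂u_i/∂c_i = α_i − 1, so developer i contributes w_i if α_i > 1, else 0.
α_i > 1 for i ∈ {2, 3, 4}; NE contributions (0, 7, 14, 9), G = 30.
W^NE = Σw_i − G^NE + (Σα_i)·G^NE = 44 + 4.7·30 = 185.
Planner: ∂(Σu_j)/∂c_i = Σα_j − 1 = 4.7 > 0, so everyone contributes w_i; G^SO = 44, W^SO = 44 + 4.7·44 = 250.8.
Deadweight loss = 65.8.

65.8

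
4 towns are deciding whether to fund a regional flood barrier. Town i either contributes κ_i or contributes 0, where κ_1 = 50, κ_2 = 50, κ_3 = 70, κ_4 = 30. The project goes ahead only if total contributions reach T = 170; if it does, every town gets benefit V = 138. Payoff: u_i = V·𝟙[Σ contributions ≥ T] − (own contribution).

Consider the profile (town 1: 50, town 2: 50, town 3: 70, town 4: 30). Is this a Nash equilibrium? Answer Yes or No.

Total = 200 ≥ 170: provided.
Town 1 (pledges 50, payoff 88): dropping to 0 → total 150, payoff 0. No gain.
Town 2 (pledges 50, payoff 88): dropping to 0 → total 150, payoff 0. No gain.
Town 3 (pledges 70, payoff 68): dropping to 0 → total 130, payoff 0. No gain.
Town 4 (pledges 30, payoff 108): dropping to 0 → total 170, payoff 138. Profitable deviation.

No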